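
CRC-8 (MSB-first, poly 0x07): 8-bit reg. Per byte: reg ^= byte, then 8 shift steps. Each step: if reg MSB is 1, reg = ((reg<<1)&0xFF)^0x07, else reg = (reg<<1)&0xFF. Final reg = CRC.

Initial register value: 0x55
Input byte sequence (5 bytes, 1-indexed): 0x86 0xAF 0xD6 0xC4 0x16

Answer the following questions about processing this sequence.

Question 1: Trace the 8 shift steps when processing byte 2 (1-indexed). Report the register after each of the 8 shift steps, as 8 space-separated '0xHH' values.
Answer: 0x37 0x6E 0xDC 0xBF 0x79 0xF2 0xE3 0xC1

Derivation:
After byte 1 (0x86): reg=0x37
Register before byte 2: 0x37
After XOR with byte 0xAF: 0x98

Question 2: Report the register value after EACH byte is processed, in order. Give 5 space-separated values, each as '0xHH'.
0x37 0xC1 0x65 0x6E 0x6F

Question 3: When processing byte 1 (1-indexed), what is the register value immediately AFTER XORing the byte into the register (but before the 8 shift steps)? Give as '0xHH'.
Answer: 0xD3

Derivation:
Register before byte 1: 0x55
Byte 1: 0x86
0x55 XOR 0x86 = 0xD3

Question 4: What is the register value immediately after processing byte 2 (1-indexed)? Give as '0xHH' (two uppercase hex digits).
After byte 1 (0x86): reg=0x37
After byte 2 (0xAF): reg=0xC1

Answer: 0xC1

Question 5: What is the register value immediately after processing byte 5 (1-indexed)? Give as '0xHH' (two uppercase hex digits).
Answer: 0x6F

Derivation:
After byte 1 (0x86): reg=0x37
After byte 2 (0xAF): reg=0xC1
After byte 3 (0xD6): reg=0x65
After byte 4 (0xC4): reg=0x6E
After byte 5 (0x16): reg=0x6F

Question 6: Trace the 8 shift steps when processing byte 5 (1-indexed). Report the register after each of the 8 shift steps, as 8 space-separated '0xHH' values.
After byte 1 (0x86): reg=0x37
After byte 2 (0xAF): reg=0xC1
After byte 3 (0xD6): reg=0x65
After byte 4 (0xC4): reg=0x6E
Register before byte 5: 0x6E
After XOR with byte 0x16: 0x78

Answer: 0xF0 0xE7 0xC9 0x95 0x2D 0x5A 0xB4 0x6F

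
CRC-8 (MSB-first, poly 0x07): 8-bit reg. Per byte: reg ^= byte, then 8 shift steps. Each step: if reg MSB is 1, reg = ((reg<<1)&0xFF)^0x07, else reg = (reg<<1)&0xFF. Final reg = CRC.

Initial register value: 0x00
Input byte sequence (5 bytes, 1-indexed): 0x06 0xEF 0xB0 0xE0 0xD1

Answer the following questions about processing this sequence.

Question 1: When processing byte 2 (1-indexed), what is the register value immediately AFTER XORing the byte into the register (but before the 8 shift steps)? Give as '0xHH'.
Answer: 0xFD

Derivation:
Register before byte 2: 0x12
Byte 2: 0xEF
0x12 XOR 0xEF = 0xFD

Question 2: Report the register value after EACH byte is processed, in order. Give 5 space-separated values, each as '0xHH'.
0x12 0xFD 0xE4 0x1C 0x6D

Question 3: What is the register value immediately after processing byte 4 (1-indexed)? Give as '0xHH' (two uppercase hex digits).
Answer: 0x1C

Derivation:
After byte 1 (0x06): reg=0x12
After byte 2 (0xEF): reg=0xFD
After byte 3 (0xB0): reg=0xE4
After byte 4 (0xE0): reg=0x1C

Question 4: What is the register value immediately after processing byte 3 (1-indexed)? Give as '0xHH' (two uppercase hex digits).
Answer: 0xE4

Derivation:
After byte 1 (0x06): reg=0x12
After byte 2 (0xEF): reg=0xFD
After byte 3 (0xB0): reg=0xE4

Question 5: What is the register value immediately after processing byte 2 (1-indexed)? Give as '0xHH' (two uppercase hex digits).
After byte 1 (0x06): reg=0x12
After byte 2 (0xEF): reg=0xFD

Answer: 0xFD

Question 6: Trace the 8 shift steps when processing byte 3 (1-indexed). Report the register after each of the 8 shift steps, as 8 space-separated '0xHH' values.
After byte 1 (0x06): reg=0x12
After byte 2 (0xEF): reg=0xFD
Register before byte 3: 0xFD
After XOR with byte 0xB0: 0x4D

Answer: 0x9A 0x33 0x66 0xCC 0x9F 0x39 0x72 0xE4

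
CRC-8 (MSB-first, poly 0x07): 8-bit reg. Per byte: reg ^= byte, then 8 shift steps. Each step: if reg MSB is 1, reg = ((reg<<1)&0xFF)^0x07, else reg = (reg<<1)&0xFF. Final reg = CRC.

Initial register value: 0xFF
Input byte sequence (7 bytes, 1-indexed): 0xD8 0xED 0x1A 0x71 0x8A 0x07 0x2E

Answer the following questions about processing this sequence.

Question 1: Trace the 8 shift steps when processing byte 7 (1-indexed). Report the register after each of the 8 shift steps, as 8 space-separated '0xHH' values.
After byte 1 (0xD8): reg=0xF5
After byte 2 (0xED): reg=0x48
After byte 3 (0x1A): reg=0xB9
After byte 4 (0x71): reg=0x76
After byte 5 (0x8A): reg=0xFA
After byte 6 (0x07): reg=0xFD
Register before byte 7: 0xFD
After XOR with byte 0x2E: 0xD3

Answer: 0xA1 0x45 0x8A 0x13 0x26 0x4C 0x98 0x37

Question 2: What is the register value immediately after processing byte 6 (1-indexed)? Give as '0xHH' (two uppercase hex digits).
Answer: 0xFD

Derivation:
After byte 1 (0xD8): reg=0xF5
After byte 2 (0xED): reg=0x48
After byte 3 (0x1A): reg=0xB9
After byte 4 (0x71): reg=0x76
After byte 5 (0x8A): reg=0xFA
After byte 6 (0x07): reg=0xFD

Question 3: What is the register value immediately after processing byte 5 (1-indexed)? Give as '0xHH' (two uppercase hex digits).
Answer: 0xFA

Derivation:
After byte 1 (0xD8): reg=0xF5
After byte 2 (0xED): reg=0x48
After byte 3 (0x1A): reg=0xB9
After byte 4 (0x71): reg=0x76
After byte 5 (0x8A): reg=0xFA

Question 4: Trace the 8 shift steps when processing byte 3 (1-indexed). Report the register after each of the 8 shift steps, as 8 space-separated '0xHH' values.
After byte 1 (0xD8): reg=0xF5
After byte 2 (0xED): reg=0x48
Register before byte 3: 0x48
After XOR with byte 0x1A: 0x52

Answer: 0xA4 0x4F 0x9E 0x3B 0x76 0xEC 0xDF 0xB9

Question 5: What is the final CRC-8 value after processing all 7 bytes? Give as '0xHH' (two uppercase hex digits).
After byte 1 (0xD8): reg=0xF5
After byte 2 (0xED): reg=0x48
After byte 3 (0x1A): reg=0xB9
After byte 4 (0x71): reg=0x76
After byte 5 (0x8A): reg=0xFA
After byte 6 (0x07): reg=0xFD
After byte 7 (0x2E): reg=0x37

Answer: 0x37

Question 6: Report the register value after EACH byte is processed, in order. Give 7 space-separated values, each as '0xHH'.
0xF5 0x48 0xB9 0x76 0xFA 0xFD 0x37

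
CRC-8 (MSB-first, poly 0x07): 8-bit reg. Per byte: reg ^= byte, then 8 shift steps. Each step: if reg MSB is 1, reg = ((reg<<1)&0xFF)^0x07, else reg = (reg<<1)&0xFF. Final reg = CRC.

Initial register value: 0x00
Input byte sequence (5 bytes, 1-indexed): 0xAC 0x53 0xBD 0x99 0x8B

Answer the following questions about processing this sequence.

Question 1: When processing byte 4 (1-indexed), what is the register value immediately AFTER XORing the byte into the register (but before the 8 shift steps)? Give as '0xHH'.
Register before byte 4: 0xBB
Byte 4: 0x99
0xBB XOR 0x99 = 0x22

Answer: 0x22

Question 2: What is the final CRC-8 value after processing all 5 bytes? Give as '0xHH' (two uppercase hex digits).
After byte 1 (0xAC): reg=0x4D
After byte 2 (0x53): reg=0x5A
After byte 3 (0xBD): reg=0xBB
After byte 4 (0x99): reg=0xEE
After byte 5 (0x8B): reg=0x3C

Answer: 0x3C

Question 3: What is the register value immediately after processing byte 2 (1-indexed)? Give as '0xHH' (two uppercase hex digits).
Answer: 0x5A

Derivation:
After byte 1 (0xAC): reg=0x4D
After byte 2 (0x53): reg=0x5A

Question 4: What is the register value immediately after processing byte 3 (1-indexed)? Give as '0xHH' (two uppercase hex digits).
After byte 1 (0xAC): reg=0x4D
After byte 2 (0x53): reg=0x5A
After byte 3 (0xBD): reg=0xBB

Answer: 0xBB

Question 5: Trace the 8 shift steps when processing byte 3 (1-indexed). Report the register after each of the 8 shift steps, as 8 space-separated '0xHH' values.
After byte 1 (0xAC): reg=0x4D
After byte 2 (0x53): reg=0x5A
Register before byte 3: 0x5A
After XOR with byte 0xBD: 0xE7

Answer: 0xC9 0x95 0x2D 0x5A 0xB4 0x6F 0xDE 0xBB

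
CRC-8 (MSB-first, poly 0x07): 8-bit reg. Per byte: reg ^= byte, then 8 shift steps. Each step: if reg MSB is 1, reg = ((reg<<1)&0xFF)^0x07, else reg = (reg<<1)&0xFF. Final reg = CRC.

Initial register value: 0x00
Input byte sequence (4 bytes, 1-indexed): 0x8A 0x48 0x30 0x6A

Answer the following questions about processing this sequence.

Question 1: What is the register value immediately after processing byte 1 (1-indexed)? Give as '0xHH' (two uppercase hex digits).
After byte 1 (0x8A): reg=0xBF

Answer: 0xBF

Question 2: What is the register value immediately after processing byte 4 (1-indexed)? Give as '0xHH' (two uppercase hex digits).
Answer: 0x92

Derivation:
After byte 1 (0x8A): reg=0xBF
After byte 2 (0x48): reg=0xCB
After byte 3 (0x30): reg=0xEF
After byte 4 (0x6A): reg=0x92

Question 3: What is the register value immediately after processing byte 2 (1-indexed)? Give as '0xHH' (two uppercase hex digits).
Answer: 0xCB

Derivation:
After byte 1 (0x8A): reg=0xBF
After byte 2 (0x48): reg=0xCB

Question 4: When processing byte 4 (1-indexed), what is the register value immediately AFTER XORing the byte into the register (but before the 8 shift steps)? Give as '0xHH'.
Answer: 0x85

Derivation:
Register before byte 4: 0xEF
Byte 4: 0x6A
0xEF XOR 0x6A = 0x85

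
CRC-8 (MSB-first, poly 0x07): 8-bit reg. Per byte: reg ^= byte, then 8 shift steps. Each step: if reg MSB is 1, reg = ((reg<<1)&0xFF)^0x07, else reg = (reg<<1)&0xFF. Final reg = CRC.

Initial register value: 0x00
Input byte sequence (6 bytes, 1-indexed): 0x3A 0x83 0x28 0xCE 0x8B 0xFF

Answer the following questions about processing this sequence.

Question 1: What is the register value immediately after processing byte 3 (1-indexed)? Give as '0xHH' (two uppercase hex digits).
After byte 1 (0x3A): reg=0xA6
After byte 2 (0x83): reg=0xFB
After byte 3 (0x28): reg=0x37

Answer: 0x37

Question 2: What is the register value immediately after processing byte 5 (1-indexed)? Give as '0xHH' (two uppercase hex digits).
After byte 1 (0x3A): reg=0xA6
After byte 2 (0x83): reg=0xFB
After byte 3 (0x28): reg=0x37
After byte 4 (0xCE): reg=0xE1
After byte 5 (0x8B): reg=0x11

Answer: 0x11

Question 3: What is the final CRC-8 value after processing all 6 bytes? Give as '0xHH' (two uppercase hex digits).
After byte 1 (0x3A): reg=0xA6
After byte 2 (0x83): reg=0xFB
After byte 3 (0x28): reg=0x37
After byte 4 (0xCE): reg=0xE1
After byte 5 (0x8B): reg=0x11
After byte 6 (0xFF): reg=0x84

Answer: 0x84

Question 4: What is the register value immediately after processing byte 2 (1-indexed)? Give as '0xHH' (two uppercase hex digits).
Answer: 0xFB

Derivation:
After byte 1 (0x3A): reg=0xA6
After byte 2 (0x83): reg=0xFB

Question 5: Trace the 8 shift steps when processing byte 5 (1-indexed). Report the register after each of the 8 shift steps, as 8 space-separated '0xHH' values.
After byte 1 (0x3A): reg=0xA6
After byte 2 (0x83): reg=0xFB
After byte 3 (0x28): reg=0x37
After byte 4 (0xCE): reg=0xE1
Register before byte 5: 0xE1
After XOR with byte 0x8B: 0x6A

Answer: 0xD4 0xAF 0x59 0xB2 0x63 0xC6 0x8B 0x11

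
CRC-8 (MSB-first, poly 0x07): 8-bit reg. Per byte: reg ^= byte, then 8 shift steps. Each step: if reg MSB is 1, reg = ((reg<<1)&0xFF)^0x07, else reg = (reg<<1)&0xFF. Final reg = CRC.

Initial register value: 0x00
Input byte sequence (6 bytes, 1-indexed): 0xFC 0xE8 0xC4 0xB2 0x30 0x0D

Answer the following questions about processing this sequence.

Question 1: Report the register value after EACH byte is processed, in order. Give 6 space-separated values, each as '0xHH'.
0xFA 0x7E 0x2F 0xDA 0x98 0xE2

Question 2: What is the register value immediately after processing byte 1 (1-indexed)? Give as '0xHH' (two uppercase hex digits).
After byte 1 (0xFC): reg=0xFA

Answer: 0xFA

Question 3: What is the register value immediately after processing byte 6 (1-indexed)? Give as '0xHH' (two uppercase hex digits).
Answer: 0xE2

Derivation:
After byte 1 (0xFC): reg=0xFA
After byte 2 (0xE8): reg=0x7E
After byte 3 (0xC4): reg=0x2F
After byte 4 (0xB2): reg=0xDA
After byte 5 (0x30): reg=0x98
After byte 6 (0x0D): reg=0xE2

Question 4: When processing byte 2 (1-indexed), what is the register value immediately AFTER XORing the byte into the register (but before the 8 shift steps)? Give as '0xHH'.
Register before byte 2: 0xFA
Byte 2: 0xE8
0xFA XOR 0xE8 = 0x12

Answer: 0x12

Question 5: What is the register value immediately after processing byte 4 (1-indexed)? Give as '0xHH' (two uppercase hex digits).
Answer: 0xDA

Derivation:
After byte 1 (0xFC): reg=0xFA
After byte 2 (0xE8): reg=0x7E
After byte 3 (0xC4): reg=0x2F
After byte 4 (0xB2): reg=0xDA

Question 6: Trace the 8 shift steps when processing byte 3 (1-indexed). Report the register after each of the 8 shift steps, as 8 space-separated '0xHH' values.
After byte 1 (0xFC): reg=0xFA
After byte 2 (0xE8): reg=0x7E
Register before byte 3: 0x7E
After XOR with byte 0xC4: 0xBA

Answer: 0x73 0xE6 0xCB 0x91 0x25 0x4A 0x94 0x2F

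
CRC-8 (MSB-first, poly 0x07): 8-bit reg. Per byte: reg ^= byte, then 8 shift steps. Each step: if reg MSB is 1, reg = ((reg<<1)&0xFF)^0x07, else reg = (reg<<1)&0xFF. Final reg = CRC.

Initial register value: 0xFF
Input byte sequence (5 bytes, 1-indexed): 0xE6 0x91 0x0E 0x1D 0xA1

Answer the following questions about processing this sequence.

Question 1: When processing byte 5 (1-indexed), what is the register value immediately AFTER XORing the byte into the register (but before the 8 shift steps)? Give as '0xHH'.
Register before byte 5: 0x86
Byte 5: 0xA1
0x86 XOR 0xA1 = 0x27

Answer: 0x27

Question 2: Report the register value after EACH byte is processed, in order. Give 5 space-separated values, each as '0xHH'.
0x4F 0x14 0x46 0x86 0xF5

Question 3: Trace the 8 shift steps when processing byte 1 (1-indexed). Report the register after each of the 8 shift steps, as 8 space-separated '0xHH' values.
Answer: 0x32 0x64 0xC8 0x97 0x29 0x52 0xA4 0x4F

Derivation:
Register before byte 1: 0xFF
After XOR with byte 0xE6: 0x19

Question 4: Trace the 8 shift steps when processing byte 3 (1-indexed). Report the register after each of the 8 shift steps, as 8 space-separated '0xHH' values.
Answer: 0x34 0x68 0xD0 0xA7 0x49 0x92 0x23 0x46

Derivation:
After byte 1 (0xE6): reg=0x4F
After byte 2 (0x91): reg=0x14
Register before byte 3: 0x14
After XOR with byte 0x0E: 0x1A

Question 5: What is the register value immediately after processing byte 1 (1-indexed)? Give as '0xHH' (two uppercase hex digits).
Answer: 0x4F

Derivation:
After byte 1 (0xE6): reg=0x4F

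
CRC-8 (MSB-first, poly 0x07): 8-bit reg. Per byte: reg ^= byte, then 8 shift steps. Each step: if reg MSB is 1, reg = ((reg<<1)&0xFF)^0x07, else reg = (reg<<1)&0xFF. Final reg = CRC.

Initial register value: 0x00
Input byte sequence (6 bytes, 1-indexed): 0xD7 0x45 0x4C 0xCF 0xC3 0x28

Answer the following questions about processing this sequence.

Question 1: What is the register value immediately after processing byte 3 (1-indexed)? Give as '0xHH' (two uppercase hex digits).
Answer: 0xC0

Derivation:
After byte 1 (0xD7): reg=0x2B
After byte 2 (0x45): reg=0x0D
After byte 3 (0x4C): reg=0xC0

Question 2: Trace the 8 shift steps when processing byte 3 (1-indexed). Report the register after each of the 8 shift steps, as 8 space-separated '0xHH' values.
After byte 1 (0xD7): reg=0x2B
After byte 2 (0x45): reg=0x0D
Register before byte 3: 0x0D
After XOR with byte 0x4C: 0x41

Answer: 0x82 0x03 0x06 0x0C 0x18 0x30 0x60 0xC0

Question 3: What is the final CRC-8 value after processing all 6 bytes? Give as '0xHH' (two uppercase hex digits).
After byte 1 (0xD7): reg=0x2B
After byte 2 (0x45): reg=0x0D
After byte 3 (0x4C): reg=0xC0
After byte 4 (0xCF): reg=0x2D
After byte 5 (0xC3): reg=0x84
After byte 6 (0x28): reg=0x4D

Answer: 0x4D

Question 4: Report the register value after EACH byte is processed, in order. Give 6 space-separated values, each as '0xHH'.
0x2B 0x0D 0xC0 0x2D 0x84 0x4D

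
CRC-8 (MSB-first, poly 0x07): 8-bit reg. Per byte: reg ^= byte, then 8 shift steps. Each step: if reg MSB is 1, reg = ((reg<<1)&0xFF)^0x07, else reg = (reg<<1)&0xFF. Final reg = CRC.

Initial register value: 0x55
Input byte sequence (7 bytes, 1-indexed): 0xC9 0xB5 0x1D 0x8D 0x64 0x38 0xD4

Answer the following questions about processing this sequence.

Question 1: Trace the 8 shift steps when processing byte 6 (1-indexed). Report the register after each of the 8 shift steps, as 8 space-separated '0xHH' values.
After byte 1 (0xC9): reg=0xDD
After byte 2 (0xB5): reg=0x1F
After byte 3 (0x1D): reg=0x0E
After byte 4 (0x8D): reg=0x80
After byte 5 (0x64): reg=0xB2
Register before byte 6: 0xB2
After XOR with byte 0x38: 0x8A

Answer: 0x13 0x26 0x4C 0x98 0x37 0x6E 0xDC 0xBF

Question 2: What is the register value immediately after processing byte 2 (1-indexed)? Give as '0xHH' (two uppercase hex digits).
Answer: 0x1F

Derivation:
After byte 1 (0xC9): reg=0xDD
After byte 2 (0xB5): reg=0x1F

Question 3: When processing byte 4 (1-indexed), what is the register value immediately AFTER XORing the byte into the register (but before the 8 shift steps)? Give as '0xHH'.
Register before byte 4: 0x0E
Byte 4: 0x8D
0x0E XOR 0x8D = 0x83

Answer: 0x83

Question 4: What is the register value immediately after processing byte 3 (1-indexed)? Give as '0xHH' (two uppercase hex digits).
After byte 1 (0xC9): reg=0xDD
After byte 2 (0xB5): reg=0x1F
After byte 3 (0x1D): reg=0x0E

Answer: 0x0E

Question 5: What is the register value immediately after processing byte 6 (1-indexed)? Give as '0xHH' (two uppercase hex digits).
After byte 1 (0xC9): reg=0xDD
After byte 2 (0xB5): reg=0x1F
After byte 3 (0x1D): reg=0x0E
After byte 4 (0x8D): reg=0x80
After byte 5 (0x64): reg=0xB2
After byte 6 (0x38): reg=0xBF

Answer: 0xBF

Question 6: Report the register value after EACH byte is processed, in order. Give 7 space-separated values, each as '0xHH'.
0xDD 0x1F 0x0E 0x80 0xB2 0xBF 0x16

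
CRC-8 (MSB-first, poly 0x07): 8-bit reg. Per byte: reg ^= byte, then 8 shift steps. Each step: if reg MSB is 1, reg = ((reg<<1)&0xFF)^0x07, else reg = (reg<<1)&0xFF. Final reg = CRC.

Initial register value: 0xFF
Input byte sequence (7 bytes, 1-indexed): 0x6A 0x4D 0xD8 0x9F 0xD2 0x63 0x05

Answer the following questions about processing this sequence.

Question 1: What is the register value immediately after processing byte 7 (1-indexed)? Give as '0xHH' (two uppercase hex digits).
After byte 1 (0x6A): reg=0xE2
After byte 2 (0x4D): reg=0x44
After byte 3 (0xD8): reg=0xDD
After byte 4 (0x9F): reg=0xC9
After byte 5 (0xD2): reg=0x41
After byte 6 (0x63): reg=0xEE
After byte 7 (0x05): reg=0x9F

Answer: 0x9F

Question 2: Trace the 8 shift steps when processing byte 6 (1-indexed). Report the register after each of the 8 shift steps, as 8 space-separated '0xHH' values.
Answer: 0x44 0x88 0x17 0x2E 0x5C 0xB8 0x77 0xEE

Derivation:
After byte 1 (0x6A): reg=0xE2
After byte 2 (0x4D): reg=0x44
After byte 3 (0xD8): reg=0xDD
After byte 4 (0x9F): reg=0xC9
After byte 5 (0xD2): reg=0x41
Register before byte 6: 0x41
After XOR with byte 0x63: 0x22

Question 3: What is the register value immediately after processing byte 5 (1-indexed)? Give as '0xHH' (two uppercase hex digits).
After byte 1 (0x6A): reg=0xE2
After byte 2 (0x4D): reg=0x44
After byte 3 (0xD8): reg=0xDD
After byte 4 (0x9F): reg=0xC9
After byte 5 (0xD2): reg=0x41

Answer: 0x41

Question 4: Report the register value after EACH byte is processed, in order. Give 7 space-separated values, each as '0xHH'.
0xE2 0x44 0xDD 0xC9 0x41 0xEE 0x9F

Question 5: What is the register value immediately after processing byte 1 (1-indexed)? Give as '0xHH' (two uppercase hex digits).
After byte 1 (0x6A): reg=0xE2

Answer: 0xE2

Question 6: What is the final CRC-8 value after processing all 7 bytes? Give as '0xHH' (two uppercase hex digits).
Answer: 0x9F

Derivation:
After byte 1 (0x6A): reg=0xE2
After byte 2 (0x4D): reg=0x44
After byte 3 (0xD8): reg=0xDD
After byte 4 (0x9F): reg=0xC9
After byte 5 (0xD2): reg=0x41
After byte 6 (0x63): reg=0xEE
After byte 7 (0x05): reg=0x9F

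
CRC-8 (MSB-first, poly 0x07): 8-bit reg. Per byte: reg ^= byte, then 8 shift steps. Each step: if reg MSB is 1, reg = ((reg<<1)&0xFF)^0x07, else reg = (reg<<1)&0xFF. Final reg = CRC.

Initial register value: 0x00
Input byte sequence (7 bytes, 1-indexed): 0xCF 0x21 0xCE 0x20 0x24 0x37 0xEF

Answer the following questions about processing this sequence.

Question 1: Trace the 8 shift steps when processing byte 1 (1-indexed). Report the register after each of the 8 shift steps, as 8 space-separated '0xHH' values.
Answer: 0x99 0x35 0x6A 0xD4 0xAF 0x59 0xB2 0x63

Derivation:
Register before byte 1: 0x00
After XOR with byte 0xCF: 0xCF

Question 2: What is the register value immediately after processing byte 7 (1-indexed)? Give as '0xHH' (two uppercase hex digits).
Answer: 0x1E

Derivation:
After byte 1 (0xCF): reg=0x63
After byte 2 (0x21): reg=0xC9
After byte 3 (0xCE): reg=0x15
After byte 4 (0x20): reg=0x8B
After byte 5 (0x24): reg=0x44
After byte 6 (0x37): reg=0x5E
After byte 7 (0xEF): reg=0x1E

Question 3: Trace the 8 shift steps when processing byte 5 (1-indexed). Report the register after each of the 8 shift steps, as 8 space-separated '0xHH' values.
After byte 1 (0xCF): reg=0x63
After byte 2 (0x21): reg=0xC9
After byte 3 (0xCE): reg=0x15
After byte 4 (0x20): reg=0x8B
Register before byte 5: 0x8B
After XOR with byte 0x24: 0xAF

Answer: 0x59 0xB2 0x63 0xC6 0x8B 0x11 0x22 0x44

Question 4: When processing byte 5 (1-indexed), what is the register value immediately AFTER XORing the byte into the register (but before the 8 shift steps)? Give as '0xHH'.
Register before byte 5: 0x8B
Byte 5: 0x24
0x8B XOR 0x24 = 0xAF

Answer: 0xAF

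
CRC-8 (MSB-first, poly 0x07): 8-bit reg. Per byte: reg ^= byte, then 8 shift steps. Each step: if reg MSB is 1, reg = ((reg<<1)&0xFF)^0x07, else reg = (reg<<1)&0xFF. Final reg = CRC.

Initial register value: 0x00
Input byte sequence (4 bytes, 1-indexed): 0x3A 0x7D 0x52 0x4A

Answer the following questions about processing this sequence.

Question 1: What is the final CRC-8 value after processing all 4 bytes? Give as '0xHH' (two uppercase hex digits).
Answer: 0x14

Derivation:
After byte 1 (0x3A): reg=0xA6
After byte 2 (0x7D): reg=0x0F
After byte 3 (0x52): reg=0x94
After byte 4 (0x4A): reg=0x14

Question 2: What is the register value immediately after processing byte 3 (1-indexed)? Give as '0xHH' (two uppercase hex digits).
After byte 1 (0x3A): reg=0xA6
After byte 2 (0x7D): reg=0x0F
After byte 3 (0x52): reg=0x94

Answer: 0x94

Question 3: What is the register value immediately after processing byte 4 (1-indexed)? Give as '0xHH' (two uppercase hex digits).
Answer: 0x14

Derivation:
After byte 1 (0x3A): reg=0xA6
After byte 2 (0x7D): reg=0x0F
After byte 3 (0x52): reg=0x94
After byte 4 (0x4A): reg=0x14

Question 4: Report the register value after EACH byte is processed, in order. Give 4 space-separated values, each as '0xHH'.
0xA6 0x0F 0x94 0x14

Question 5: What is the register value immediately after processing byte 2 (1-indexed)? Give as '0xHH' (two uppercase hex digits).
After byte 1 (0x3A): reg=0xA6
After byte 2 (0x7D): reg=0x0F

Answer: 0x0F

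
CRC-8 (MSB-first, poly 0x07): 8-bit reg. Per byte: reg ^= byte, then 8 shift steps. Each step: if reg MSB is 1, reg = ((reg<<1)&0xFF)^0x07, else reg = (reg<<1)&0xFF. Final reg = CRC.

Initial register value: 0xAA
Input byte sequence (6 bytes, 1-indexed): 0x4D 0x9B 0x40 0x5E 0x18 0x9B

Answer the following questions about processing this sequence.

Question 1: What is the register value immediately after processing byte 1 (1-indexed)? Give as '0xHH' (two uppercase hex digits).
Answer: 0xBB

Derivation:
After byte 1 (0x4D): reg=0xBB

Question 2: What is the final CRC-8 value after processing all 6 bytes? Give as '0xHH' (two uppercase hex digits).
Answer: 0xC0

Derivation:
After byte 1 (0x4D): reg=0xBB
After byte 2 (0x9B): reg=0xE0
After byte 3 (0x40): reg=0x69
After byte 4 (0x5E): reg=0x85
After byte 5 (0x18): reg=0xDA
After byte 6 (0x9B): reg=0xC0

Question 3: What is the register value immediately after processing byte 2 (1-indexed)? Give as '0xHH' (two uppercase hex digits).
After byte 1 (0x4D): reg=0xBB
After byte 2 (0x9B): reg=0xE0

Answer: 0xE0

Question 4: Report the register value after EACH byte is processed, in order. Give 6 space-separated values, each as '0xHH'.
0xBB 0xE0 0x69 0x85 0xDA 0xC0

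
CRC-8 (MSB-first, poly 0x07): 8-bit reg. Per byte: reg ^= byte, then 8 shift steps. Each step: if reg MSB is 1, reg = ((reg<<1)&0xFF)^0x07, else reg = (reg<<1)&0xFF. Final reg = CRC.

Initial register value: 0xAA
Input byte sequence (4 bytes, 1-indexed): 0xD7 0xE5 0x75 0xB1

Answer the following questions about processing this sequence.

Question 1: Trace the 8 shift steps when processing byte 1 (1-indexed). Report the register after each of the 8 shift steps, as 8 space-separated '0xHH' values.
Answer: 0xFA 0xF3 0xE1 0xC5 0x8D 0x1D 0x3A 0x74

Derivation:
Register before byte 1: 0xAA
After XOR with byte 0xD7: 0x7D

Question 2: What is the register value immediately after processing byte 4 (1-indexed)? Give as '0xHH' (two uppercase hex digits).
After byte 1 (0xD7): reg=0x74
After byte 2 (0xE5): reg=0xFE
After byte 3 (0x75): reg=0xB8
After byte 4 (0xB1): reg=0x3F

Answer: 0x3F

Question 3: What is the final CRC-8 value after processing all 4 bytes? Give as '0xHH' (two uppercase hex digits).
After byte 1 (0xD7): reg=0x74
After byte 2 (0xE5): reg=0xFE
After byte 3 (0x75): reg=0xB8
After byte 4 (0xB1): reg=0x3F

Answer: 0x3F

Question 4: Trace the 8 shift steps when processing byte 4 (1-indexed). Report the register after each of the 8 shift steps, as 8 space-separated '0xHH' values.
After byte 1 (0xD7): reg=0x74
After byte 2 (0xE5): reg=0xFE
After byte 3 (0x75): reg=0xB8
Register before byte 4: 0xB8
After XOR with byte 0xB1: 0x09

Answer: 0x12 0x24 0x48 0x90 0x27 0x4E 0x9C 0x3F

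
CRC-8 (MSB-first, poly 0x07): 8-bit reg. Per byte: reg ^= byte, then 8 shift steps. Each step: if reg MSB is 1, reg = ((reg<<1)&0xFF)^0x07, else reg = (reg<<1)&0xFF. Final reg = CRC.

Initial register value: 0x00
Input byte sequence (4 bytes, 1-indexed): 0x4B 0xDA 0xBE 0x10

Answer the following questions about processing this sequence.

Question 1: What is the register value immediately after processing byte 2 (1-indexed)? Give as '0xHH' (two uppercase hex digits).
After byte 1 (0x4B): reg=0xF6
After byte 2 (0xDA): reg=0xC4

Answer: 0xC4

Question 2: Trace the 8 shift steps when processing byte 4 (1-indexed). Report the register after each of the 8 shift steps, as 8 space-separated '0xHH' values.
After byte 1 (0x4B): reg=0xF6
After byte 2 (0xDA): reg=0xC4
After byte 3 (0xBE): reg=0x61
Register before byte 4: 0x61
After XOR with byte 0x10: 0x71

Answer: 0xE2 0xC3 0x81 0x05 0x0A 0x14 0x28 0x50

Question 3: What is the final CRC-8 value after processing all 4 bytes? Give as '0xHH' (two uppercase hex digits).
After byte 1 (0x4B): reg=0xF6
After byte 2 (0xDA): reg=0xC4
After byte 3 (0xBE): reg=0x61
After byte 4 (0x10): reg=0x50

Answer: 0x50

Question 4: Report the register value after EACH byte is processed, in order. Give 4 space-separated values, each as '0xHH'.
0xF6 0xC4 0x61 0x50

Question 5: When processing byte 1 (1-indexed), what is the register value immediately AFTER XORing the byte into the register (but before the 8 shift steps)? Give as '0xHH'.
Answer: 0x4B

Derivation:
Register before byte 1: 0x00
Byte 1: 0x4B
0x00 XOR 0x4B = 0x4B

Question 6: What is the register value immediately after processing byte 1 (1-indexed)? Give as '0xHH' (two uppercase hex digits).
After byte 1 (0x4B): reg=0xF6

Answer: 0xF6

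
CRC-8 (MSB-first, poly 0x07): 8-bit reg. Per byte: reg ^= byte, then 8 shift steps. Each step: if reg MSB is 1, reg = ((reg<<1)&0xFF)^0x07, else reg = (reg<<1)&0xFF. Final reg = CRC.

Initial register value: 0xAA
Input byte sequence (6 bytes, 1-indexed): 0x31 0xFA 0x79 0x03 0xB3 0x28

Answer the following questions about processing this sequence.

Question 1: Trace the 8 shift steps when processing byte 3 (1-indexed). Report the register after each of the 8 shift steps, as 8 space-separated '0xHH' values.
Answer: 0xC9 0x95 0x2D 0x5A 0xB4 0x6F 0xDE 0xBB

Derivation:
After byte 1 (0x31): reg=0xC8
After byte 2 (0xFA): reg=0x9E
Register before byte 3: 0x9E
After XOR with byte 0x79: 0xE7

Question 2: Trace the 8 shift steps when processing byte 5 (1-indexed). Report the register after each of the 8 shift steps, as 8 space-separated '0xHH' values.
Answer: 0x23 0x46 0x8C 0x1F 0x3E 0x7C 0xF8 0xF7

Derivation:
After byte 1 (0x31): reg=0xC8
After byte 2 (0xFA): reg=0x9E
After byte 3 (0x79): reg=0xBB
After byte 4 (0x03): reg=0x21
Register before byte 5: 0x21
After XOR with byte 0xB3: 0x92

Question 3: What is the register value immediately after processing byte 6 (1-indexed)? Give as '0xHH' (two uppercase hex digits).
Answer: 0x13

Derivation:
After byte 1 (0x31): reg=0xC8
After byte 2 (0xFA): reg=0x9E
After byte 3 (0x79): reg=0xBB
After byte 4 (0x03): reg=0x21
After byte 5 (0xB3): reg=0xF7
After byte 6 (0x28): reg=0x13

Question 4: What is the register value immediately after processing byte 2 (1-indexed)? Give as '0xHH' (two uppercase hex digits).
Answer: 0x9E

Derivation:
After byte 1 (0x31): reg=0xC8
After byte 2 (0xFA): reg=0x9E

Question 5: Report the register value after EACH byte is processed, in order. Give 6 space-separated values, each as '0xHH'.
0xC8 0x9E 0xBB 0x21 0xF7 0x13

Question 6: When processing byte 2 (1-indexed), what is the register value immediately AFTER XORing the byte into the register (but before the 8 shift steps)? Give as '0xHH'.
Answer: 0x32

Derivation:
Register before byte 2: 0xC8
Byte 2: 0xFA
0xC8 XOR 0xFA = 0x32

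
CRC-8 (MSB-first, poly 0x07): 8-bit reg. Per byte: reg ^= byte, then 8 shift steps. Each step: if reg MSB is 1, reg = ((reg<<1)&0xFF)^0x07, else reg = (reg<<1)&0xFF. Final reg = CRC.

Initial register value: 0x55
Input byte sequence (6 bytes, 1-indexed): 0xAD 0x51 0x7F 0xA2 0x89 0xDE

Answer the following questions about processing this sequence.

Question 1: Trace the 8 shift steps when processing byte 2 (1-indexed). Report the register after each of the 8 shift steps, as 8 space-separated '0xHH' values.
After byte 1 (0xAD): reg=0xE6
Register before byte 2: 0xE6
After XOR with byte 0x51: 0xB7

Answer: 0x69 0xD2 0xA3 0x41 0x82 0x03 0x06 0x0C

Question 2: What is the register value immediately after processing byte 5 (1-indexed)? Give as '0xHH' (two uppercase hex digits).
After byte 1 (0xAD): reg=0xE6
After byte 2 (0x51): reg=0x0C
After byte 3 (0x7F): reg=0x5E
After byte 4 (0xA2): reg=0xFA
After byte 5 (0x89): reg=0x5E

Answer: 0x5E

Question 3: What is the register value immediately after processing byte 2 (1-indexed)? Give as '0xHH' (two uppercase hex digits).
After byte 1 (0xAD): reg=0xE6
After byte 2 (0x51): reg=0x0C

Answer: 0x0C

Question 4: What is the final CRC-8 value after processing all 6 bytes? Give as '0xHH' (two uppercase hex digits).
Answer: 0x89

Derivation:
After byte 1 (0xAD): reg=0xE6
After byte 2 (0x51): reg=0x0C
After byte 3 (0x7F): reg=0x5E
After byte 4 (0xA2): reg=0xFA
After byte 5 (0x89): reg=0x5E
After byte 6 (0xDE): reg=0x89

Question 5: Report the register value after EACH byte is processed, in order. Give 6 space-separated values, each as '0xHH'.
0xE6 0x0C 0x5E 0xFA 0x5E 0x89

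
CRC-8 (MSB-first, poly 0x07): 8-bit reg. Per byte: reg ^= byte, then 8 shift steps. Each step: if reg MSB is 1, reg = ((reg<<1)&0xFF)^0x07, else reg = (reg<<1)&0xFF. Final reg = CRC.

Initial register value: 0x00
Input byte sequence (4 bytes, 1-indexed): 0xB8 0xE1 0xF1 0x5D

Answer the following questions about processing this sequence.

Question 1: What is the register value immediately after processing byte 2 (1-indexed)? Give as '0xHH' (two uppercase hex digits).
After byte 1 (0xB8): reg=0x21
After byte 2 (0xE1): reg=0x4E

Answer: 0x4E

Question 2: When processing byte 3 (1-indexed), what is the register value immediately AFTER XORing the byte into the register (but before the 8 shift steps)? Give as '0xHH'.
Register before byte 3: 0x4E
Byte 3: 0xF1
0x4E XOR 0xF1 = 0xBF

Answer: 0xBF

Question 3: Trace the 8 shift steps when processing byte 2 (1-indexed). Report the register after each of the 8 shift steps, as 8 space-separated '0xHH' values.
After byte 1 (0xB8): reg=0x21
Register before byte 2: 0x21
After XOR with byte 0xE1: 0xC0

Answer: 0x87 0x09 0x12 0x24 0x48 0x90 0x27 0x4E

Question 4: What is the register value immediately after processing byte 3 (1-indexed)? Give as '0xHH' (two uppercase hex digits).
After byte 1 (0xB8): reg=0x21
After byte 2 (0xE1): reg=0x4E
After byte 3 (0xF1): reg=0x34

Answer: 0x34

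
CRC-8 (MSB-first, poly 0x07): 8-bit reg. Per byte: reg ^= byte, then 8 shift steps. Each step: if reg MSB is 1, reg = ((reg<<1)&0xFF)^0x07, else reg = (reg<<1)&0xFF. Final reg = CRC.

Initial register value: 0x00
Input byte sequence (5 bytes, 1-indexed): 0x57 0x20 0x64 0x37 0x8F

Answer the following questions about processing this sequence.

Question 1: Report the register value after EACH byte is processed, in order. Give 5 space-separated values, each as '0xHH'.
0xA2 0x87 0xA7 0xF9 0x45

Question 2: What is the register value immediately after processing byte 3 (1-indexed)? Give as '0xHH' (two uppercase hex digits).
Answer: 0xA7

Derivation:
After byte 1 (0x57): reg=0xA2
After byte 2 (0x20): reg=0x87
After byte 3 (0x64): reg=0xA7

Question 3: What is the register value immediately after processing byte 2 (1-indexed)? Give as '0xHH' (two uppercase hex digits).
After byte 1 (0x57): reg=0xA2
After byte 2 (0x20): reg=0x87

Answer: 0x87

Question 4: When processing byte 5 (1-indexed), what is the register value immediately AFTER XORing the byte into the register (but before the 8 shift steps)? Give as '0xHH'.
Answer: 0x76

Derivation:
Register before byte 5: 0xF9
Byte 5: 0x8F
0xF9 XOR 0x8F = 0x76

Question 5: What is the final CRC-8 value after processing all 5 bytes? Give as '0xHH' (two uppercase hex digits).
After byte 1 (0x57): reg=0xA2
After byte 2 (0x20): reg=0x87
After byte 3 (0x64): reg=0xA7
After byte 4 (0x37): reg=0xF9
After byte 5 (0x8F): reg=0x45

Answer: 0x45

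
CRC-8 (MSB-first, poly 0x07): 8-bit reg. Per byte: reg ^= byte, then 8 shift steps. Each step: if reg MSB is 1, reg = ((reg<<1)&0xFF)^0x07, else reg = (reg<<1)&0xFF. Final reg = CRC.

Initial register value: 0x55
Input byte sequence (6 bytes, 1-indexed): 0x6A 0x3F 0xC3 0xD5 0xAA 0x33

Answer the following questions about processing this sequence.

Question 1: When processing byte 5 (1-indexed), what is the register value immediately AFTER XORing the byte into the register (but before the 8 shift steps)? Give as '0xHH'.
Register before byte 5: 0x2A
Byte 5: 0xAA
0x2A XOR 0xAA = 0x80

Answer: 0x80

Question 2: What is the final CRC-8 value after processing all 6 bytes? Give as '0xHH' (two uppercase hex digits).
After byte 1 (0x6A): reg=0xBD
After byte 2 (0x3F): reg=0x87
After byte 3 (0xC3): reg=0xDB
After byte 4 (0xD5): reg=0x2A
After byte 5 (0xAA): reg=0x89
After byte 6 (0x33): reg=0x2F

Answer: 0x2F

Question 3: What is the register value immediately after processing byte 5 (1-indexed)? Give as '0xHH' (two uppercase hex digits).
Answer: 0x89

Derivation:
After byte 1 (0x6A): reg=0xBD
After byte 2 (0x3F): reg=0x87
After byte 3 (0xC3): reg=0xDB
After byte 4 (0xD5): reg=0x2A
After byte 5 (0xAA): reg=0x89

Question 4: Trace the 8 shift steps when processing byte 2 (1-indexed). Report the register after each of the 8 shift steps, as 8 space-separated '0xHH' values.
After byte 1 (0x6A): reg=0xBD
Register before byte 2: 0xBD
After XOR with byte 0x3F: 0x82

Answer: 0x03 0x06 0x0C 0x18 0x30 0x60 0xC0 0x87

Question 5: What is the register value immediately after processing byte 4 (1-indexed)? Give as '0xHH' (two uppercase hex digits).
After byte 1 (0x6A): reg=0xBD
After byte 2 (0x3F): reg=0x87
After byte 3 (0xC3): reg=0xDB
After byte 4 (0xD5): reg=0x2A

Answer: 0x2A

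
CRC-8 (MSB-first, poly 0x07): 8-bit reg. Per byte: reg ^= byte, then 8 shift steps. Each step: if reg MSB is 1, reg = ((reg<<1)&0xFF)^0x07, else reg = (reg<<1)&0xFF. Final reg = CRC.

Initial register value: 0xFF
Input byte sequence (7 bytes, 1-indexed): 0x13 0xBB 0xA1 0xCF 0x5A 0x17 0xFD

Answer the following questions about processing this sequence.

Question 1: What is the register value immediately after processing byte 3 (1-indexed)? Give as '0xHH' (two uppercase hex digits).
After byte 1 (0x13): reg=0x8A
After byte 2 (0xBB): reg=0x97
After byte 3 (0xA1): reg=0x82

Answer: 0x82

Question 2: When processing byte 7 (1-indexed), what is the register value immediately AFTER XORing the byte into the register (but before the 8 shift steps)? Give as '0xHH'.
Register before byte 7: 0xFC
Byte 7: 0xFD
0xFC XOR 0xFD = 0x01

Answer: 0x01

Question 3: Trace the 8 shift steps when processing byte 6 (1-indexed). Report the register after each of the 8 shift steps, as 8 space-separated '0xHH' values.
After byte 1 (0x13): reg=0x8A
After byte 2 (0xBB): reg=0x97
After byte 3 (0xA1): reg=0x82
After byte 4 (0xCF): reg=0xE4
After byte 5 (0x5A): reg=0x33
Register before byte 6: 0x33
After XOR with byte 0x17: 0x24

Answer: 0x48 0x90 0x27 0x4E 0x9C 0x3F 0x7E 0xFC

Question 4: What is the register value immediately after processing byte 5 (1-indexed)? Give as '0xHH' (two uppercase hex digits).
Answer: 0x33

Derivation:
After byte 1 (0x13): reg=0x8A
After byte 2 (0xBB): reg=0x97
After byte 3 (0xA1): reg=0x82
After byte 4 (0xCF): reg=0xE4
After byte 5 (0x5A): reg=0x33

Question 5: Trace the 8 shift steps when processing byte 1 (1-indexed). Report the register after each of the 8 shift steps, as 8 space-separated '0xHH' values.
Register before byte 1: 0xFF
After XOR with byte 0x13: 0xEC

Answer: 0xDF 0xB9 0x75 0xEA 0xD3 0xA1 0x45 0x8A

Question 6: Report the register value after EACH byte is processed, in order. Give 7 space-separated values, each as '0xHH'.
0x8A 0x97 0x82 0xE4 0x33 0xFC 0x07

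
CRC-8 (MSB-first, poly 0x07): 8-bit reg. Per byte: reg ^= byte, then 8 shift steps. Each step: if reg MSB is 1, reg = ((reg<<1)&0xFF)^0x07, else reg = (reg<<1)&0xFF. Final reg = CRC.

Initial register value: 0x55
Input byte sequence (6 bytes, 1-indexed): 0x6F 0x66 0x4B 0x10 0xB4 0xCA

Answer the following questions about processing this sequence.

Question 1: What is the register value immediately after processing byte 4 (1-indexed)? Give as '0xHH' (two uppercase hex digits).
Answer: 0x31

Derivation:
After byte 1 (0x6F): reg=0xA6
After byte 2 (0x66): reg=0x4E
After byte 3 (0x4B): reg=0x1B
After byte 4 (0x10): reg=0x31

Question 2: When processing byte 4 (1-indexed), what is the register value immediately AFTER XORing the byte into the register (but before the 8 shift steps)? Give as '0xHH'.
Answer: 0x0B

Derivation:
Register before byte 4: 0x1B
Byte 4: 0x10
0x1B XOR 0x10 = 0x0B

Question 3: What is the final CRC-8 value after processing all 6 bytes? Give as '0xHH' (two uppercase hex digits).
After byte 1 (0x6F): reg=0xA6
After byte 2 (0x66): reg=0x4E
After byte 3 (0x4B): reg=0x1B
After byte 4 (0x10): reg=0x31
After byte 5 (0xB4): reg=0x92
After byte 6 (0xCA): reg=0x8F

Answer: 0x8F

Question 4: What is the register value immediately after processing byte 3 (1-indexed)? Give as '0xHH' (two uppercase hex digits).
Answer: 0x1B

Derivation:
After byte 1 (0x6F): reg=0xA6
After byte 2 (0x66): reg=0x4E
After byte 3 (0x4B): reg=0x1B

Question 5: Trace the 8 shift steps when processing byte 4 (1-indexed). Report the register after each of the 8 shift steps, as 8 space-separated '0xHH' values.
After byte 1 (0x6F): reg=0xA6
After byte 2 (0x66): reg=0x4E
After byte 3 (0x4B): reg=0x1B
Register before byte 4: 0x1B
After XOR with byte 0x10: 0x0B

Answer: 0x16 0x2C 0x58 0xB0 0x67 0xCE 0x9B 0x31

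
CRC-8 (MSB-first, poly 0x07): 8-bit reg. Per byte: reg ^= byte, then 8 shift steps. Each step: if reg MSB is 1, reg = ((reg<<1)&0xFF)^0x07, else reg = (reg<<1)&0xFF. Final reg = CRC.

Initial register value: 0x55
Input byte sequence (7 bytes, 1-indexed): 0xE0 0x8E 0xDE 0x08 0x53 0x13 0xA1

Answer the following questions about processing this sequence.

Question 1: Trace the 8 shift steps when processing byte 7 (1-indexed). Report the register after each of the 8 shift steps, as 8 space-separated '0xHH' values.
Answer: 0x63 0xC6 0x8B 0x11 0x22 0x44 0x88 0x17

Derivation:
After byte 1 (0xE0): reg=0x02
After byte 2 (0x8E): reg=0xAD
After byte 3 (0xDE): reg=0x5E
After byte 4 (0x08): reg=0xA5
After byte 5 (0x53): reg=0xCC
After byte 6 (0x13): reg=0x13
Register before byte 7: 0x13
After XOR with byte 0xA1: 0xB2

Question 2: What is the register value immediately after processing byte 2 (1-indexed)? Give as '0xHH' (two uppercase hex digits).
Answer: 0xAD

Derivation:
After byte 1 (0xE0): reg=0x02
After byte 2 (0x8E): reg=0xAD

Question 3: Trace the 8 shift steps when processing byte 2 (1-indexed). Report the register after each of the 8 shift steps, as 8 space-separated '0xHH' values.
After byte 1 (0xE0): reg=0x02
Register before byte 2: 0x02
After XOR with byte 0x8E: 0x8C

Answer: 0x1F 0x3E 0x7C 0xF8 0xF7 0xE9 0xD5 0xAD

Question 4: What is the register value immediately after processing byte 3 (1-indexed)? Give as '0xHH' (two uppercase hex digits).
Answer: 0x5E

Derivation:
After byte 1 (0xE0): reg=0x02
After byte 2 (0x8E): reg=0xAD
After byte 3 (0xDE): reg=0x5E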